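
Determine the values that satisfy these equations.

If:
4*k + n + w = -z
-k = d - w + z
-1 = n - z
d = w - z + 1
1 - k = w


Then:
d = 3/2
k = -1
n = 1/2
w = 2
z = 3/2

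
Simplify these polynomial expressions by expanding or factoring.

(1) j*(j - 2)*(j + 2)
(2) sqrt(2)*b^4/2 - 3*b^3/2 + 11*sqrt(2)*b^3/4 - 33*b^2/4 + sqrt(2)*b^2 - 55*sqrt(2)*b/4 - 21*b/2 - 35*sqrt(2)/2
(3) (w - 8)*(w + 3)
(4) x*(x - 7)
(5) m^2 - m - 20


(1) = j^3 - 4*j
(2) = (b + 7/2)*(b - 5*sqrt(2)/2)*(b + sqrt(2))*(sqrt(2)*b/2 + sqrt(2))
(3) = w^2 - 5*w - 24
(4) = x^2 - 7*x
(5) = (m - 5)*(m + 4)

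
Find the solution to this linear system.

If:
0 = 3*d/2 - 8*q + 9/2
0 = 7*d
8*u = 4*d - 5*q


Then:
d = 0
q = 9/16
u = -45/128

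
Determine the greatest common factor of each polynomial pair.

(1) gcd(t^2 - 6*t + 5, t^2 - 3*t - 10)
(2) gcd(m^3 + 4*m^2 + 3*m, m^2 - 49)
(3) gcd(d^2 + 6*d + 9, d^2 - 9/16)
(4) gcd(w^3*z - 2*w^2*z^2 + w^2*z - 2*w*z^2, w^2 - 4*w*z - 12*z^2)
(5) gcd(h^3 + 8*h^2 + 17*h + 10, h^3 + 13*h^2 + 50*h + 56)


(1) = gcd((t - 5)*(t - 1), (t - 5)*(t + 2)) = t - 5
(2) = gcd(m*(m + 1)*(m + 3), (m - 7)*(m + 7)) = 1
(3) = gcd((d + 3)^2, (d - 3/4)*(d + 3/4)) = 1
(4) = gcd(w*(w - 2*z)*(w*z + z), (w - 6*z)*(w + 2*z)) = 1
(5) = h + 2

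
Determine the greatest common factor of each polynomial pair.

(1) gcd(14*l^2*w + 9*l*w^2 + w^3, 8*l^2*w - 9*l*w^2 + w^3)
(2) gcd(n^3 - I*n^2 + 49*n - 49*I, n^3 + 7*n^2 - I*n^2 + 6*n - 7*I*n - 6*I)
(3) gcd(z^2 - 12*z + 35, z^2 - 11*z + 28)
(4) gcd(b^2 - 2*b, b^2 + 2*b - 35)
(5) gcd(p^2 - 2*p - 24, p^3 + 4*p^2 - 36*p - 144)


(1) = w
(2) = gcd((n - 7*I)*(n - I)*(n + 7*I), (n + 1)*(n + 6)*(n - I)) = n - I
(3) = z - 7
(4) = 1
(5) = gcd((p - 6)*(p + 4), (p - 6)*(p + 4)*(p + 6)) = p^2 - 2*p - 24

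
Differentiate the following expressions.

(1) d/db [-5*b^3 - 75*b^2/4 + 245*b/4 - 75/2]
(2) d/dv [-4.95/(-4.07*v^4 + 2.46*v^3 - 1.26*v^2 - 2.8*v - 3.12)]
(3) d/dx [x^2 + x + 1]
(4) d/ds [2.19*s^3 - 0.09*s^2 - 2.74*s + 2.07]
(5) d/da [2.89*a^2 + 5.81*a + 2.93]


(1) = -15*b^2 - 75*b/2 + 245/4
(2) = (-80.586*v^3 + 36.531*v^2 - 12.474*v - 13.86)/(4.07*v^4 - 2.46*v^3 + 1.26*v^2 + 2.8*v + 3.12)^2
(3) = 2*x + 1
(4) = 6.57*s^2 - 0.18*s - 2.74
(5) = 5.78*a + 5.81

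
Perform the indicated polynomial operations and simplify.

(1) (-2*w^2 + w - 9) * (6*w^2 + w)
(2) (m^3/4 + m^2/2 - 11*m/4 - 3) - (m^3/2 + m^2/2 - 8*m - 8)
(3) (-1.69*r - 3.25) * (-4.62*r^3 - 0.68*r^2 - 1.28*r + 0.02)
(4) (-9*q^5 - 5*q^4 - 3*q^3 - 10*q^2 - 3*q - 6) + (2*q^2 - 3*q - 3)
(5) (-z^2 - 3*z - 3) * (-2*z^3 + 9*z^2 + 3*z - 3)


(1) = -12*w^4 + 4*w^3 - 53*w^2 - 9*w
(2) = -m^3/4 + 21*m/4 + 5
(3) = 7.8078*r^4 + 16.1642*r^3 + 4.3732*r^2 + 4.1262*r - 0.065
(4) = -9*q^5 - 5*q^4 - 3*q^3 - 8*q^2 - 6*q - 9
(5) = 2*z^5 - 3*z^4 - 24*z^3 - 33*z^2 + 9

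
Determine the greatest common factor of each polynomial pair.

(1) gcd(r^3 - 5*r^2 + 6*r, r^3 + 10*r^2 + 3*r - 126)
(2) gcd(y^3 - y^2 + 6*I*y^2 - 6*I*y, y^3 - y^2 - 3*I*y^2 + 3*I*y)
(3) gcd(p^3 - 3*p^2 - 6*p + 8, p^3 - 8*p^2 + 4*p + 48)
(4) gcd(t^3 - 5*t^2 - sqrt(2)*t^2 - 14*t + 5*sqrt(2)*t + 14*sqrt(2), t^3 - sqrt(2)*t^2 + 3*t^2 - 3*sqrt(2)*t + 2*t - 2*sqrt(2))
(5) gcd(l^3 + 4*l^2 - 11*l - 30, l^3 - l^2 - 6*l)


(1) = gcd(r*(r - 3)*(r - 2), (r - 3)*(r + 6)*(r + 7)) = r - 3
(2) = y^2 - y
(3) = gcd((p - 4)*(p - 1)*(p + 2), (p - 6)*(p - 4)*(p + 2)) = p^2 - 2*p - 8
(4) = t^2 + t*(2 - sqrt(2)) - 2*sqrt(2)
(5) = gcd((l - 3)*(l + 2)*(l + 5), l*(l - 3)*(l + 2)) = l^2 - l - 6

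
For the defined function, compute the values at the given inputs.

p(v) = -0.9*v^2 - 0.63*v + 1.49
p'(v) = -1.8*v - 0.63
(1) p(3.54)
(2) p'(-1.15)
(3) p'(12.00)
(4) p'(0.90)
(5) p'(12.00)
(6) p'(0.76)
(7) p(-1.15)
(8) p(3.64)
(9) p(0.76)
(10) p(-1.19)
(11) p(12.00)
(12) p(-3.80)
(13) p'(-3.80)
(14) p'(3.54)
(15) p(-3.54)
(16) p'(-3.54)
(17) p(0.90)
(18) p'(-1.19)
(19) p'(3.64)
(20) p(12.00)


(1) = -12.02
(2) = 1.44
(3) = -22.23
(4) = -2.25
(5) = -22.23
(6) = -2.00
(7) = 1.02
(8) = -12.73
(9) = 0.49
(10) = 0.97
(11) = -135.67
(12) = -9.11
(13) = 6.21
(14) = -7.00
(15) = -7.56
(16) = 5.74
(17) = 0.19
(18) = 1.51
(19) = -7.18
(20) = -135.67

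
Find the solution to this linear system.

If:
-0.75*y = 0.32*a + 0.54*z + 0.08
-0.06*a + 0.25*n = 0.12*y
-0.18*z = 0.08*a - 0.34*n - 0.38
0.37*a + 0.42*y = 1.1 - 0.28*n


Then:
a = 5.64
n = 0.17
y = -2.46
z = -0.07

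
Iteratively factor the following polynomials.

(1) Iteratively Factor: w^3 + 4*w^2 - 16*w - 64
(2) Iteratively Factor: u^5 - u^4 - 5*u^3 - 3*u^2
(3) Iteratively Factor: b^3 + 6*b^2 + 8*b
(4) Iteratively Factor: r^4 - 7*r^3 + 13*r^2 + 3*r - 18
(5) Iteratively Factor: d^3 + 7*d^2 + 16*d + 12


(1) = (w - 4)*(w^2 + 8*w + 16) = (w - 4)*(w + 4)*(w + 4)
(2) = (u)*(u^4 - u^3 - 5*u^2 - 3*u) = u*(u - 3)*(u^3 + 2*u^2 + u) = u^2*(u - 3)*(u^2 + 2*u + 1) = u^2*(u - 3)*(u + 1)*(u + 1)
(3) = (b)*(b^2 + 6*b + 8) = b*(b + 2)*(b + 4)
(4) = (r - 2)*(r^3 - 5*r^2 + 3*r + 9) = (r - 3)*(r - 2)*(r^2 - 2*r - 3) = (r - 3)^2*(r - 2)*(r + 1)
(5) = (d + 3)*(d^2 + 4*d + 4) = (d + 2)*(d + 3)*(d + 2)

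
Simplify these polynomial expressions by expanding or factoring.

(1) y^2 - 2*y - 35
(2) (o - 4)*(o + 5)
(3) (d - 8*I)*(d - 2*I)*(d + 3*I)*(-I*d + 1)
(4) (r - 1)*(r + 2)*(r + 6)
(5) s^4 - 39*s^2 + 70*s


(1) = (y - 7)*(y + 5)
(2) = o^2 + o - 20
(3) = -I*d^4 - 6*d^3 - 21*I*d^2 - 34*d - 48*I
(4) = r^3 + 7*r^2 + 4*r - 12
(5) = s*(s - 5)*(s - 2)*(s + 7)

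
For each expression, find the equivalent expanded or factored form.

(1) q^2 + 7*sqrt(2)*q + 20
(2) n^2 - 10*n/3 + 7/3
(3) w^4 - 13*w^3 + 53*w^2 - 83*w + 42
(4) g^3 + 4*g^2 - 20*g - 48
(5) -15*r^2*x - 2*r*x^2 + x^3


(1) = (q + 2*sqrt(2))*(q + 5*sqrt(2))
(2) = (n - 7/3)*(n - 1)
(3) = (w - 7)*(w - 3)*(w - 2)*(w - 1)
(4) = (g - 4)*(g + 2)*(g + 6)
(5) = x*(-5*r + x)*(3*r + x)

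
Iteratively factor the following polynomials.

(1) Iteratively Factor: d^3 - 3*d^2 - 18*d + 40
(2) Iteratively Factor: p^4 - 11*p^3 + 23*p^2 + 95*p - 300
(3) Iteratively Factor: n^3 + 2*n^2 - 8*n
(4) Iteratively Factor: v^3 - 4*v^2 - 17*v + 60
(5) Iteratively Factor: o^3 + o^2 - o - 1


(1) = (d + 4)*(d^2 - 7*d + 10) = (d - 5)*(d + 4)*(d - 2)
(2) = (p - 4)*(p^3 - 7*p^2 - 5*p + 75) = (p - 5)*(p - 4)*(p^2 - 2*p - 15) = (p - 5)*(p - 4)*(p + 3)*(p - 5)
(3) = (n + 4)*(n^2 - 2*n) = (n - 2)*(n + 4)*(n)
(4) = (v - 3)*(v^2 - v - 20) = (v - 3)*(v + 4)*(v - 5)
(5) = (o + 1)*(o^2 - 1) = (o - 1)*(o + 1)*(o + 1)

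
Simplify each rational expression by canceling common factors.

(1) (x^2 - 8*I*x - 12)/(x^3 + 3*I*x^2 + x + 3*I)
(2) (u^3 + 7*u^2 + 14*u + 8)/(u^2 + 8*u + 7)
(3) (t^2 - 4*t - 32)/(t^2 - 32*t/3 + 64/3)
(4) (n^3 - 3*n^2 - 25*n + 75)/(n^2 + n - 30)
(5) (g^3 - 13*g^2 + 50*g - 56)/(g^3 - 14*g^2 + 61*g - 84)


(1) = (x^2 - 8*I*x - 12)/(x^3 + 3*I*x^2 + x + 3*I)
(2) = (u^2 + 6*u + 8)/(u + 7)
(3) = (3*t + 12)/(3*t - 8)
(4) = (n^2 + 2*n - 15)/(n + 6)
(5) = (g - 2)/(g - 3)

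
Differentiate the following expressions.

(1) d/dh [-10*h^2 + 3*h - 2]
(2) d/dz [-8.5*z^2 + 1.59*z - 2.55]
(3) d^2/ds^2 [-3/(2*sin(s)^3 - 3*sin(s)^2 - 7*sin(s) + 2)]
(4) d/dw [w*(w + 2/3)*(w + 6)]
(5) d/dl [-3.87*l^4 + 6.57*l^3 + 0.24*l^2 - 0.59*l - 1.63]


(1) = 3 - 20*h
(2) = 1.59 - 17.0*z
(3) = 3*(36*sin(s)^6 - 66*sin(s)^5 - 40*sin(s)^4 + 123*sin(s)^3 + 103*sin(s)^2 - 88*sin(s) - 110)/(2*sin(s)^3 - 3*sin(s)^2 - 7*sin(s) + 2)^3
(4) = 3*w^2 + 40*w/3 + 4
(5) = -15.48*l^3 + 19.71*l^2 + 0.48*l - 0.59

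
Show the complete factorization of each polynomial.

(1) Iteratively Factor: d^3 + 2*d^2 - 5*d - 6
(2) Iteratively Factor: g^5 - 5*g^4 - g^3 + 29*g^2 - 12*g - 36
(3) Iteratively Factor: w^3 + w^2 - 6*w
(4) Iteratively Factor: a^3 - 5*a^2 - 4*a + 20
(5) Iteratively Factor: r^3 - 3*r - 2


(1) = (d + 1)*(d^2 + d - 6) = (d + 1)*(d + 3)*(d - 2)
(2) = (g + 2)*(g^4 - 7*g^3 + 13*g^2 + 3*g - 18) = (g + 1)*(g + 2)*(g^3 - 8*g^2 + 21*g - 18) = (g - 2)*(g + 1)*(g + 2)*(g^2 - 6*g + 9) = (g - 3)*(g - 2)*(g + 1)*(g + 2)*(g - 3)
(3) = (w + 3)*(w^2 - 2*w) = (w - 2)*(w + 3)*(w)
(4) = (a - 5)*(a^2 - 4) = (a - 5)*(a + 2)*(a - 2)
(5) = (r + 1)*(r^2 - r - 2) = (r - 2)*(r + 1)*(r + 1)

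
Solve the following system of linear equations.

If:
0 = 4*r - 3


Then:
r = 3/4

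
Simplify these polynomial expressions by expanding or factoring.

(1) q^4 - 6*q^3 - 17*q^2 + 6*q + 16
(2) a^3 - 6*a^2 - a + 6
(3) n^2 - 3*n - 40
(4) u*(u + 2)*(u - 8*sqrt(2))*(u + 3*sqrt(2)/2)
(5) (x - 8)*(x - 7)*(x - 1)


(1) = (q - 8)*(q - 1)*(q + 1)*(q + 2)
(2) = (a - 6)*(a - 1)*(a + 1)
(3) = (n - 8)*(n + 5)
(4) = u^4 - 13*sqrt(2)*u^3/2 + 2*u^3 - 24*u^2 - 13*sqrt(2)*u^2 - 48*u
(5) = x^3 - 16*x^2 + 71*x - 56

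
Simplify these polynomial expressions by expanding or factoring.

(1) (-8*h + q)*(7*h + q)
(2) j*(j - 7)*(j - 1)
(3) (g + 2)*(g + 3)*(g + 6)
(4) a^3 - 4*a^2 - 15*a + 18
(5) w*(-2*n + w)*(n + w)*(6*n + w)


(1) = -56*h^2 - h*q + q^2
(2) = j^3 - 8*j^2 + 7*j
(3) = g^3 + 11*g^2 + 36*g + 36
(4) = (a - 6)*(a - 1)*(a + 3)
(5) = -12*n^3*w - 8*n^2*w^2 + 5*n*w^3 + w^4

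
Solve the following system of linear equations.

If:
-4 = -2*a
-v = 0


Then:
a = 2
v = 0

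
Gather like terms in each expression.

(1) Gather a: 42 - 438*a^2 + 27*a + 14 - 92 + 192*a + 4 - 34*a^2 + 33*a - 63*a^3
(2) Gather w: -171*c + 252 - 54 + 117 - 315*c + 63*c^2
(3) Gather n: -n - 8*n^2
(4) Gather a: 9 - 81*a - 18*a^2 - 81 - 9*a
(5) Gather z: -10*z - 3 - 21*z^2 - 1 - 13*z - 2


(1) = -63*a^3 - 472*a^2 + 252*a - 32
(2) = 63*c^2 - 486*c + 315
(3) = -8*n^2 - n
(4) = -18*a^2 - 90*a - 72
(5) = -21*z^2 - 23*z - 6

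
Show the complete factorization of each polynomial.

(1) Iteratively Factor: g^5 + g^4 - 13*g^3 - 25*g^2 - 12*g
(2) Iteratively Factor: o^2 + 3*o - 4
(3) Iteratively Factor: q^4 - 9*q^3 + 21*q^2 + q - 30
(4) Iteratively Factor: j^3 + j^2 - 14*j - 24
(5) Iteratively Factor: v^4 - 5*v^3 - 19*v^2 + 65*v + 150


(1) = (g - 4)*(g^4 + 5*g^3 + 7*g^2 + 3*g) = (g - 4)*(g + 1)*(g^3 + 4*g^2 + 3*g) = (g - 4)*(g + 1)^2*(g^2 + 3*g) = g*(g - 4)*(g + 1)^2*(g + 3)
(2) = (o + 4)*(o - 1)
(3) = (q - 5)*(q^3 - 4*q^2 + q + 6) = (q - 5)*(q + 1)*(q^2 - 5*q + 6) = (q - 5)*(q - 3)*(q + 1)*(q - 2)
(4) = (j - 4)*(j^2 + 5*j + 6) = (j - 4)*(j + 3)*(j + 2)
(5) = (v - 5)*(v^3 - 19*v - 30) = (v - 5)*(v + 2)*(v^2 - 2*v - 15) = (v - 5)^2*(v + 2)*(v + 3)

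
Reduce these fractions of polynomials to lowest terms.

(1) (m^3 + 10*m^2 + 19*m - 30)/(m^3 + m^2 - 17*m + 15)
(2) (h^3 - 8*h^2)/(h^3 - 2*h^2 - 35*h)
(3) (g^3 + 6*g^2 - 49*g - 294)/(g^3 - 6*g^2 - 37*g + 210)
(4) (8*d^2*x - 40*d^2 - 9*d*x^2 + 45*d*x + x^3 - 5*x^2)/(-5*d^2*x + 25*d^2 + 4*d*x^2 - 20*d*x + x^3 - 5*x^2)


(1) = (m + 6)/(m - 3)
(2) = (h^2 - 8*h)/(h^2 - 2*h - 35)
(3) = (g + 7)/(g - 5)
(4) = (-8*d + x)/(5*d + x)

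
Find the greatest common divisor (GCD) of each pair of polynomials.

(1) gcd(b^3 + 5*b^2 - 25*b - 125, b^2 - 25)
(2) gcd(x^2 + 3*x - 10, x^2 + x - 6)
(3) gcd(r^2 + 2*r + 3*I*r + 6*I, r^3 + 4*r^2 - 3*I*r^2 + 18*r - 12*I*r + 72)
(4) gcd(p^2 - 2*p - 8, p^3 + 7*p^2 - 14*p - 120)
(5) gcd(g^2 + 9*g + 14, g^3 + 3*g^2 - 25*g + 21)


(1) = b^2 - 25
(2) = gcd((x - 2)*(x + 5), (x - 2)*(x + 3)) = x - 2
(3) = r + 3*I
(4) = p - 4
(5) = gcd((g + 2)*(g + 7), (g - 3)*(g - 1)*(g + 7)) = g + 7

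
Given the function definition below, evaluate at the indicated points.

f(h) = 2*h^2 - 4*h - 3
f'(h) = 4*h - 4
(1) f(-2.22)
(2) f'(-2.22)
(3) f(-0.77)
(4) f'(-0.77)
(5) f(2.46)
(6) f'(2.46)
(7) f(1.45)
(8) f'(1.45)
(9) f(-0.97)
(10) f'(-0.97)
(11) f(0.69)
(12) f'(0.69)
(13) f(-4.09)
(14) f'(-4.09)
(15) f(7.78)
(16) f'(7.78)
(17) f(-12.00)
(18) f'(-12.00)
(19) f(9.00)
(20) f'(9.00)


(1) = 15.74
(2) = -12.88
(3) = 1.27
(4) = -7.08
(5) = -0.74
(6) = 5.84
(7) = -4.60
(8) = 1.80
(9) = 2.76
(10) = -7.88
(11) = -4.81
(12) = -1.24
(13) = 46.82
(14) = -20.36
(15) = 86.94
(16) = 27.12
(17) = 333.00
(18) = -52.00
(19) = 123.00
(20) = 32.00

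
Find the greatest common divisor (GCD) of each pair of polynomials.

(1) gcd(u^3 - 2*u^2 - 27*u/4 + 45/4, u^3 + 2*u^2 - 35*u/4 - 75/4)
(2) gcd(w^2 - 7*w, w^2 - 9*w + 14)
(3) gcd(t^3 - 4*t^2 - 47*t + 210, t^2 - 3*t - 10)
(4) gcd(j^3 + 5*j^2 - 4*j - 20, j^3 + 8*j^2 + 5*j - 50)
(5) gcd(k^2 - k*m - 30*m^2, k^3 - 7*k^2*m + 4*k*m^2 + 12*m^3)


(1) = u^2 - u/2 - 15/2
(2) = gcd(w*(w - 7), (w - 7)*(w - 2)) = w - 7
(3) = t - 5
(4) = j^2 + 3*j - 10
(5) = gcd((k - 6*m)*(k + 5*m), (k - 6*m)*(k - 2*m)*(k + m)) = k - 6*m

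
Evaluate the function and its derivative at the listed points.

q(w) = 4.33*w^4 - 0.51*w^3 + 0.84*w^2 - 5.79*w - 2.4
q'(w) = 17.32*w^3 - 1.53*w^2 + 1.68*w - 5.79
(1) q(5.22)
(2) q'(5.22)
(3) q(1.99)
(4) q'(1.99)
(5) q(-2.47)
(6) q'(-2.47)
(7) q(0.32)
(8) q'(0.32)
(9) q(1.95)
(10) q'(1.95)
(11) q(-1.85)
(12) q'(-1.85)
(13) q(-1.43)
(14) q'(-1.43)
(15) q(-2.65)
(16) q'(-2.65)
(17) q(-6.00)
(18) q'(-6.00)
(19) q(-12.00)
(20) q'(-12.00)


(1) = 3132.64
(2) = 2424.83
(3) = 53.29
(4) = 127.99
(5) = 185.88
(6) = -280.27
(7) = -4.14
(8) = -4.84
(9) = 48.33
(10) = 120.09
(11) = 65.14
(12) = -123.80
(13) = 27.20
(14) = -61.97
(15) = 241.87
(16) = -343.31
(17) = 5784.42
(18) = -3812.07
(19) = 90856.20
(20) = -30175.23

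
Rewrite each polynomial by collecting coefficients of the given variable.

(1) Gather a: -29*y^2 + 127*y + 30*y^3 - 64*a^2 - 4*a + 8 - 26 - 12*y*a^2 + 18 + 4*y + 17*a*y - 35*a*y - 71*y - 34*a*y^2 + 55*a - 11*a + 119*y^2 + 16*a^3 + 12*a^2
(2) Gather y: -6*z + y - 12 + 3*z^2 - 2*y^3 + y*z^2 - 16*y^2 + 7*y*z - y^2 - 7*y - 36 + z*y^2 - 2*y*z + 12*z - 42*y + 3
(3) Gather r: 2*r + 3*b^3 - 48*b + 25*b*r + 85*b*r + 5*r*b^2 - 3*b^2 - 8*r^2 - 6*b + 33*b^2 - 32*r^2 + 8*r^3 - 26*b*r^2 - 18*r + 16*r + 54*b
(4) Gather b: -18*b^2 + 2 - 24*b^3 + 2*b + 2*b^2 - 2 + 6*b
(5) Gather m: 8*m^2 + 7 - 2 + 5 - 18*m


(1) = 16*a^3 + a^2*(-12*y - 52) + a*(-34*y^2 - 18*y + 40) + 30*y^3 + 90*y^2 + 60*y
(2) = -2*y^3 + y^2*(z - 17) + y*(z^2 + 5*z - 48) + 3*z^2 + 6*z - 45
(3) = 3*b^3 + 30*b^2 + 8*r^3 + r^2*(-26*b - 40) + r*(5*b^2 + 110*b)
(4) = -24*b^3 - 16*b^2 + 8*b
(5) = 8*m^2 - 18*m + 10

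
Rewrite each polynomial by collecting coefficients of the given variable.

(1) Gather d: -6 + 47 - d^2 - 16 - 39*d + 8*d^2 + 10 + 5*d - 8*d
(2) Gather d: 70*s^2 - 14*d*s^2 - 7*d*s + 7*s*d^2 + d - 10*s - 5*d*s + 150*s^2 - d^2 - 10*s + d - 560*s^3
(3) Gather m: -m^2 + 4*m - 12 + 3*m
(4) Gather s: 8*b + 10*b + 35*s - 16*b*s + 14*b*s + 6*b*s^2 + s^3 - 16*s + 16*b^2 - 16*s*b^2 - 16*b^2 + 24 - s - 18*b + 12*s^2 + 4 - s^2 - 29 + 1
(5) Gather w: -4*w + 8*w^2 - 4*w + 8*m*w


(1) = 7*d^2 - 42*d + 35
(2) = d^2*(7*s - 1) + d*(-14*s^2 - 12*s + 2) - 560*s^3 + 220*s^2 - 20*s
(3) = -m^2 + 7*m - 12
(4) = s^3 + s^2*(6*b + 11) + s*(-16*b^2 - 2*b + 18)
(5) = 8*w^2 + w*(8*m - 8)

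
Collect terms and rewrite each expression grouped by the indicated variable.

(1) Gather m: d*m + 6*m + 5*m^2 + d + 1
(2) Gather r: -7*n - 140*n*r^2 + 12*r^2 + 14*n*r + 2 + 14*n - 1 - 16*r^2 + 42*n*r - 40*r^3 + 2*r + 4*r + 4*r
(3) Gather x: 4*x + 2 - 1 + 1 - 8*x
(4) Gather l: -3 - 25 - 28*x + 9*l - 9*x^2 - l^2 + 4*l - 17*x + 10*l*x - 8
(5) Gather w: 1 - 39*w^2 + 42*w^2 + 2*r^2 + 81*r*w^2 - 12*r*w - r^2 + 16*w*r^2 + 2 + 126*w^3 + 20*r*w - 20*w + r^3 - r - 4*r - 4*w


(1) = d + 5*m^2 + m*(d + 6) + 1
(2) = 7*n - 40*r^3 + r^2*(-140*n - 4) + r*(56*n + 10) + 1
(3) = 2 - 4*x
(4) = -l^2 + l*(10*x + 13) - 9*x^2 - 45*x - 36
(5) = r^3 + r^2 - 5*r + 126*w^3 + w^2*(81*r + 3) + w*(16*r^2 + 8*r - 24) + 3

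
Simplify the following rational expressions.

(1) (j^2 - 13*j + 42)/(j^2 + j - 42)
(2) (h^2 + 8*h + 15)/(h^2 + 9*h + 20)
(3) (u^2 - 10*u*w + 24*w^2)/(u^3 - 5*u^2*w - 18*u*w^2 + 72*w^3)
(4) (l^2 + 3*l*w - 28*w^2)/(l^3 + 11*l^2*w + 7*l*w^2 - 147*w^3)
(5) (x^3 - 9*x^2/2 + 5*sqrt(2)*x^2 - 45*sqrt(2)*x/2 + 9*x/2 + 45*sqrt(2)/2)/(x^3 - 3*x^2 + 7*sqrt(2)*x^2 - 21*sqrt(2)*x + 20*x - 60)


(1) = (j - 7)/(j + 7)
(2) = (h + 3)/(h + 4)
(3) = (u - 4*w)/(u^2 + u*w - 12*w^2)
(4) = (-l + 4*w)/(-l^2 - 4*l*w + 21*w^2)
(5) = (2*x - 3)/(2*x + 4*sqrt(2))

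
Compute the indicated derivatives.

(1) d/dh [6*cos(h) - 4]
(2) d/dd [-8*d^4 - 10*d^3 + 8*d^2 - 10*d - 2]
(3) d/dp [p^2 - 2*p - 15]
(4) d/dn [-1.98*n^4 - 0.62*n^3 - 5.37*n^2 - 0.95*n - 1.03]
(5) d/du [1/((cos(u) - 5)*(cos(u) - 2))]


(1) = -6*sin(h)
(2) = -32*d^3 - 30*d^2 + 16*d - 10
(3) = 2*p - 2
(4) = -7.92*n^3 - 1.86*n^2 - 10.74*n - 0.95
(5) = (2*cos(u) - 7)*sin(u)/((cos(u) - 5)^2*(cos(u) - 2)^2)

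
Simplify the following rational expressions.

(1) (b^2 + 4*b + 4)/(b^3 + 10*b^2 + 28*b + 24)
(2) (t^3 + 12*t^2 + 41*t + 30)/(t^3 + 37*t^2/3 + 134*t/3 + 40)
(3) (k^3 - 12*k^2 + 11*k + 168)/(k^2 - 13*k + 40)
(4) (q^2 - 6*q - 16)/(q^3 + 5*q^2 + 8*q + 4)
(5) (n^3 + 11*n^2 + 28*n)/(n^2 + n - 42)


(1) = 1/(b + 6)
(2) = (3*t + 3)/(3*t + 4)
(3) = (k^2 - 4*k - 21)/(k - 5)
(4) = (q - 8)/(q^2 + 3*q + 2)
(5) = (n^2 + 4*n)/(n - 6)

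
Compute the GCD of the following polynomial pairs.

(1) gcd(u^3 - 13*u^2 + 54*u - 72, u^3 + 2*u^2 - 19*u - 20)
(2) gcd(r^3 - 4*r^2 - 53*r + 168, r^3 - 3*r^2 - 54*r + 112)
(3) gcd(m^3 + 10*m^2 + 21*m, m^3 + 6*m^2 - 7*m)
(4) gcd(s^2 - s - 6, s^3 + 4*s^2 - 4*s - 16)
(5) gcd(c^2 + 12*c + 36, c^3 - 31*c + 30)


(1) = u - 4
(2) = r^2 - r - 56
(3) = m^2 + 7*m
(4) = gcd((s - 3)*(s + 2), (s - 2)*(s + 2)*(s + 4)) = s + 2
(5) = gcd((c + 6)^2, (c - 5)*(c - 1)*(c + 6)) = c + 6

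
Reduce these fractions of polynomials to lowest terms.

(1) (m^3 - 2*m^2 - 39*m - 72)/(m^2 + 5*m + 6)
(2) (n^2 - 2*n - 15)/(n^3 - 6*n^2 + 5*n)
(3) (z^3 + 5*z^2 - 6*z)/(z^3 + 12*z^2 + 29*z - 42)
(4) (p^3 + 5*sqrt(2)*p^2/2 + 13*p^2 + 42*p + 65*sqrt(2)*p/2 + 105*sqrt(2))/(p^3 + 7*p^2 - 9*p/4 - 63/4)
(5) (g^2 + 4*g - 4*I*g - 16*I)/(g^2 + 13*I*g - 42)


(1) = (m^2 - 5*m - 24)/(m + 2)
(2) = (n + 3)/(n^2 - n)
(3) = z/(z + 7)
(4) = (8*p^2 + p*(20*sqrt(2) + 48) + 120*sqrt(2))/(8*p^2 - 18)
(5) = (g^2 + g*(4 - 4*I) - 16*I)/(g^2 + 13*I*g - 42)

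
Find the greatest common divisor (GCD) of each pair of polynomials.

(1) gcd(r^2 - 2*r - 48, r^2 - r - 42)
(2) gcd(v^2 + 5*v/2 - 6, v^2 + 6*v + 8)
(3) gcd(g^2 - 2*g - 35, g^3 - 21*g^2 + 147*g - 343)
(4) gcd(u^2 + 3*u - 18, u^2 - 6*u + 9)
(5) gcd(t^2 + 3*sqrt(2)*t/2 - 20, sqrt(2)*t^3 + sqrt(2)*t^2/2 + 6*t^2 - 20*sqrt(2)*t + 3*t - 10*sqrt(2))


(1) = r + 6
(2) = v + 4
(3) = gcd((g - 7)*(g + 5), (g - 7)^3) = g - 7
(4) = gcd((u - 3)*(u + 6), (u - 3)^2) = u - 3
(5) = gcd((t - 5*sqrt(2)/2)*(t + 4*sqrt(2)), (t - 2*sqrt(2))*(t + 5*sqrt(2))*(sqrt(2)*t + sqrt(2)/2)) = 1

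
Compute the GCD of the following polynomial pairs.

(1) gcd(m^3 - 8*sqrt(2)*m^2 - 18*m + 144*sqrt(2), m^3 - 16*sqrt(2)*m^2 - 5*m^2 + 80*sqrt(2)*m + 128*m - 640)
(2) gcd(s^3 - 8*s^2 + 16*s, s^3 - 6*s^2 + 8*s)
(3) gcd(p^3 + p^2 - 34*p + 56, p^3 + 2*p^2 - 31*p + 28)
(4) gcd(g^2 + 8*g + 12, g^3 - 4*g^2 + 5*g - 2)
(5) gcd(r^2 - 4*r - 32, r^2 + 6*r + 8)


(1) = m - 8*sqrt(2)
(2) = s^2 - 4*s
(3) = gcd((p - 4)*(p - 2)*(p + 7), (p - 4)*(p - 1)*(p + 7)) = p^2 + 3*p - 28
(4) = gcd((g + 2)*(g + 6), (g - 2)*(g - 1)^2) = 1
(5) = r + 4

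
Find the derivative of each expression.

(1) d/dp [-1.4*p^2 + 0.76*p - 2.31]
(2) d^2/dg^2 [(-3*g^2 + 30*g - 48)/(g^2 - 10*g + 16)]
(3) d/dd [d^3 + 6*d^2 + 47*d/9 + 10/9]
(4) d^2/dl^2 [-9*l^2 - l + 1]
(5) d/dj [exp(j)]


(1) = 0.76 - 2.8*p
(2) = 0
(3) = 3*d^2 + 12*d + 47/9
(4) = -18
(5) = exp(j)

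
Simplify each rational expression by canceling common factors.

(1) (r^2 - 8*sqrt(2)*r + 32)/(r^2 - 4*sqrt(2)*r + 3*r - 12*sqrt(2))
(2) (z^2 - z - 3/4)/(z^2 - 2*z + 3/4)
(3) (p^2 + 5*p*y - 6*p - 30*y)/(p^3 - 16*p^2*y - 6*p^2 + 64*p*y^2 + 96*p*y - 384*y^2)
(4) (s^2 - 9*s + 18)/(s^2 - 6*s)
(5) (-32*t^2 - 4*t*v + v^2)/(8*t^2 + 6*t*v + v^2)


(1) = (r - 4*sqrt(2))/(r + 3)
(2) = (2*z + 1)/(2*z - 1)
(3) = (p + 5*y)/(p^2 - 16*p*y + 64*y^2)
(4) = (s - 3)/s
(5) = (-8*t + v)/(2*t + v)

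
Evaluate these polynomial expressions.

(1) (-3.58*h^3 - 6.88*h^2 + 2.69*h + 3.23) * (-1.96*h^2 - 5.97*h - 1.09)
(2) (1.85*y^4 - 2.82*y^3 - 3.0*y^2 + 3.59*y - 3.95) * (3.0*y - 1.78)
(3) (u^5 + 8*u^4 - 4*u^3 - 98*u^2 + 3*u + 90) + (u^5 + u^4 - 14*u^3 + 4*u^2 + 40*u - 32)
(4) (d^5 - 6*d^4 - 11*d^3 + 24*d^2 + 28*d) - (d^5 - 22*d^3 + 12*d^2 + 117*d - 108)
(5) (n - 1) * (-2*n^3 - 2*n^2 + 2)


(1) = 7.0168*h^5 + 34.8574*h^4 + 39.7034*h^3 - 14.8909*h^2 - 22.2152*h - 3.5207
(2) = 5.55*y^5 - 11.753*y^4 - 3.9804*y^3 + 16.11*y^2 - 18.2402*y + 7.031
(3) = 2*u^5 + 9*u^4 - 18*u^3 - 94*u^2 + 43*u + 58
(4) = -6*d^4 + 11*d^3 + 12*d^2 - 89*d + 108
(5) = -2*n^4 + 2*n^2 + 2*n - 2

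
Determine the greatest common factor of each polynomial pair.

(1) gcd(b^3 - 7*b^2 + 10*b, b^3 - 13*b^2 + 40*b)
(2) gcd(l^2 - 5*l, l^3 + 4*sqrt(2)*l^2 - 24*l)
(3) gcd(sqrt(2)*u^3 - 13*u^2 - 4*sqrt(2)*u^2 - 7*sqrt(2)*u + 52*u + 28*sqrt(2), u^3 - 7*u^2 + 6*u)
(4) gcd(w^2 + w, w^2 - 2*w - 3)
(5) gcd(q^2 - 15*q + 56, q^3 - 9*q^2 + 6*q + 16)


(1) = gcd(b*(b - 5)*(b - 2), b*(b - 8)*(b - 5)) = b^2 - 5*b
(2) = l
(3) = 1
(4) = gcd(w*(w + 1), (w - 3)*(w + 1)) = w + 1
(5) = q - 8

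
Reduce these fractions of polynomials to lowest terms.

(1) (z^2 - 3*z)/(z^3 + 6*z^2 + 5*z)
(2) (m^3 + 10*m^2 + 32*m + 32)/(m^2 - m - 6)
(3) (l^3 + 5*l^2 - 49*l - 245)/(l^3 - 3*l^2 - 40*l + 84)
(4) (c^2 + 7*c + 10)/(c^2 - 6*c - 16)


(1) = (z - 3)/(z^2 + 6*z + 5)
(2) = (m^2 + 8*m + 16)/(m - 3)
(3) = (l^2 + 12*l + 35)/(l^2 + 4*l - 12)
(4) = (c + 5)/(c - 8)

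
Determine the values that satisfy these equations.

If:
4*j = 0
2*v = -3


Then:
j = 0
v = -3/2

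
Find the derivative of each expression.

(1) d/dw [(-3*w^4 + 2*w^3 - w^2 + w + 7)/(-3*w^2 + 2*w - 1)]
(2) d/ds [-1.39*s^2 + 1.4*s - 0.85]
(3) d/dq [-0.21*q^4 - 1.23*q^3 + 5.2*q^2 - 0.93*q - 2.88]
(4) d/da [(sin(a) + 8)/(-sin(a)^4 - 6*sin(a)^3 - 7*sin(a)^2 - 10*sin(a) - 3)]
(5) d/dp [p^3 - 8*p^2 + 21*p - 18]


(1) = (18*w^5 - 24*w^4 + 20*w^3 - 5*w^2 + 44*w - 15)/(9*w^4 - 12*w^3 + 10*w^2 - 4*w + 1)
(2) = 1.4 - 2.78*s
(3) = -0.84*q^3 - 3.69*q^2 + 10.4*q - 0.93
(4) = (3*sin(a)^4 + 44*sin(a)^3 + 151*sin(a)^2 + 112*sin(a) + 77)*cos(a)/(sin(a)^4 + 6*sin(a)^3 + 7*sin(a)^2 + 10*sin(a) + 3)^2
(5) = 3*p^2 - 16*p + 21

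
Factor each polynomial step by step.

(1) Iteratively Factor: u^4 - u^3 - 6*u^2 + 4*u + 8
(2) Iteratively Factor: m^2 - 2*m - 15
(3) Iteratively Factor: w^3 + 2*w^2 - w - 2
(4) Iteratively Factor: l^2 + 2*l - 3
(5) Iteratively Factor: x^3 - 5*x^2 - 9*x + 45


(1) = (u + 2)*(u^3 - 3*u^2 + 4) = (u - 2)*(u + 2)*(u^2 - u - 2) = (u - 2)^2*(u + 2)*(u + 1)
(2) = (m + 3)*(m - 5)
(3) = (w + 1)*(w^2 + w - 2) = (w - 1)*(w + 1)*(w + 2)
(4) = (l - 1)*(l + 3)
(5) = (x - 5)*(x^2 - 9) = (x - 5)*(x + 3)*(x - 3)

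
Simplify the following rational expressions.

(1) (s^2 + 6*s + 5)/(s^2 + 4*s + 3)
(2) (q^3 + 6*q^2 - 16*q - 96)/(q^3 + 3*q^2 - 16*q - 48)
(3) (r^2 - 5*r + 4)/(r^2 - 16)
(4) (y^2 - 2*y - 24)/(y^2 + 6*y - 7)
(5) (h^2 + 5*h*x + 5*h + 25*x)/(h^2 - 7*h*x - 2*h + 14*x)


(1) = (s + 5)/(s + 3)
(2) = (q + 6)/(q + 3)
(3) = (r - 1)/(r + 4)
(4) = (y^2 - 2*y - 24)/(y^2 + 6*y - 7)
(5) = (-h^2 - 5*h*x - 5*h - 25*x)/(-h^2 + 7*h*x + 2*h - 14*x)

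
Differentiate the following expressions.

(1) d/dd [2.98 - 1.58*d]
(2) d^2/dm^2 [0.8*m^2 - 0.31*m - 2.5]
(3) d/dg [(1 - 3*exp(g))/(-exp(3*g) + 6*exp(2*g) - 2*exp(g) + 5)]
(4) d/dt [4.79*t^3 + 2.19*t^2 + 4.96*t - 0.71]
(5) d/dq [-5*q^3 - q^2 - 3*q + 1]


(1) = -1.58000000000000
(2) = 1.60000000000000
(3) = (-6*exp(3*g) + 21*exp(2*g) - 12*exp(g) - 13)*exp(g)/(exp(6*g) - 12*exp(5*g) + 40*exp(4*g) - 34*exp(3*g) + 64*exp(2*g) - 20*exp(g) + 25)
(4) = 14.37*t^2 + 4.38*t + 4.96
(5) = -15*q^2 - 2*q - 3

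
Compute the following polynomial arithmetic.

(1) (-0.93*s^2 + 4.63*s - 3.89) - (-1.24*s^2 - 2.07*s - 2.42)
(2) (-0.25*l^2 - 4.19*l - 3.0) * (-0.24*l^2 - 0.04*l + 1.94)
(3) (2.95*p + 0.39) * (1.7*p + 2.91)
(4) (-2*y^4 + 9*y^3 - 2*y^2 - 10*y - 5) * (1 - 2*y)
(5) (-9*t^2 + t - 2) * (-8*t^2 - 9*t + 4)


(1) = 0.31*s^2 + 6.7*s - 1.47
(2) = 0.06*l^4 + 1.0156*l^3 + 0.4026*l^2 - 8.0086*l - 5.82
(3) = 5.015*p^2 + 9.2475*p + 1.1349
(4) = 4*y^5 - 20*y^4 + 13*y^3 + 18*y^2 - 5
(5) = 72*t^4 + 73*t^3 - 29*t^2 + 22*t - 8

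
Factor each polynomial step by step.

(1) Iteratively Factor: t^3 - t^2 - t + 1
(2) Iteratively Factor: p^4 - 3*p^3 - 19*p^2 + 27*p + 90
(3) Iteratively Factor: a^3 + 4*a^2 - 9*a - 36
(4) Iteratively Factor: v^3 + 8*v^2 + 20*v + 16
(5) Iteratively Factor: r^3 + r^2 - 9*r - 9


(1) = (t - 1)*(t^2 - 1) = (t - 1)^2*(t + 1)
(2) = (p + 2)*(p^3 - 5*p^2 - 9*p + 45) = (p + 2)*(p + 3)*(p^2 - 8*p + 15) = (p - 5)*(p + 2)*(p + 3)*(p - 3)
(3) = (a - 3)*(a^2 + 7*a + 12) = (a - 3)*(a + 3)*(a + 4)
(4) = (v + 4)*(v^2 + 4*v + 4) = (v + 2)*(v + 4)*(v + 2)
(5) = (r + 3)*(r^2 - 2*r - 3) = (r + 1)*(r + 3)*(r - 3)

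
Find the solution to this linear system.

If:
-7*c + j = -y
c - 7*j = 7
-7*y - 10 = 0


Then:
c = -17/48
j = -353/336
y = -10/7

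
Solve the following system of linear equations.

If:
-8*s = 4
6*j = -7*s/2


Then:
j = 7/24
s = -1/2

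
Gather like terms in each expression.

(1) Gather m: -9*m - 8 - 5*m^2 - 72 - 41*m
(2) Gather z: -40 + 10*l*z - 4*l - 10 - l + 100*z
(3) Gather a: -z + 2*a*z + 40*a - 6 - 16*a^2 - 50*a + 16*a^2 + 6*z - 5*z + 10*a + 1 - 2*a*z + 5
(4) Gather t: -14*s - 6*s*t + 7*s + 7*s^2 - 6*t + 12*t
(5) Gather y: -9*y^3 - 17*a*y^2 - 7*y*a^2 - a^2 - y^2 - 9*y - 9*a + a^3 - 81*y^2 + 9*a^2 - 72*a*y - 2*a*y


(1) = -5*m^2 - 50*m - 80
(2) = -5*l + z*(10*l + 100) - 50
(3) = 0
(4) = 7*s^2 - 7*s + t*(6 - 6*s)
(5) = a^3 + 8*a^2 - 9*a - 9*y^3 + y^2*(-17*a - 82) + y*(-7*a^2 - 74*a - 9)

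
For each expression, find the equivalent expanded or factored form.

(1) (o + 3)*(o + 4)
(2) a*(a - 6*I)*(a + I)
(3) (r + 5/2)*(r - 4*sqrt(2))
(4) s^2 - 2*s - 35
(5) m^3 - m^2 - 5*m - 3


(1) = o^2 + 7*o + 12
(2) = a^3 - 5*I*a^2 + 6*a
(3) = r^2 - 4*sqrt(2)*r + 5*r/2 - 10*sqrt(2)
(4) = (s - 7)*(s + 5)
(5) = (m - 3)*(m + 1)^2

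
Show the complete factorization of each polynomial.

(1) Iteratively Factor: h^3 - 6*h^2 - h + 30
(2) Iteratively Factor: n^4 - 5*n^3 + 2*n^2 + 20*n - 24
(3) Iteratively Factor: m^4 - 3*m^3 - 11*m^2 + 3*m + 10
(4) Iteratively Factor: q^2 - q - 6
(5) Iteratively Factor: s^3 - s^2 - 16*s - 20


(1) = (h - 5)*(h^2 - h - 6) = (h - 5)*(h - 3)*(h + 2)
(2) = (n + 2)*(n^3 - 7*n^2 + 16*n - 12) = (n - 2)*(n + 2)*(n^2 - 5*n + 6) = (n - 3)*(n - 2)*(n + 2)*(n - 2)
(3) = (m - 1)*(m^3 - 2*m^2 - 13*m - 10) = (m - 1)*(m + 1)*(m^2 - 3*m - 10) = (m - 5)*(m - 1)*(m + 1)*(m + 2)
(4) = (q + 2)*(q - 3)
(5) = (s + 2)*(s^2 - 3*s - 10) = (s - 5)*(s + 2)*(s + 2)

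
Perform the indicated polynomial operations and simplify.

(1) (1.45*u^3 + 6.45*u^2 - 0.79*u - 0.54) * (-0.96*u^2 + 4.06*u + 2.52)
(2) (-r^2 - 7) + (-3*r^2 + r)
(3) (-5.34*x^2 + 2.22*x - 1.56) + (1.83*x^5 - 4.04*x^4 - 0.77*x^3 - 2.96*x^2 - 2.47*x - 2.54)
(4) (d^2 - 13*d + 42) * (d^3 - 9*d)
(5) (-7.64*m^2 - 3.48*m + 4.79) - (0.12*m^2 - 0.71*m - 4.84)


(1) = -1.392*u^5 - 0.305*u^4 + 30.5994*u^3 + 13.565*u^2 - 4.1832*u - 1.3608
(2) = -4*r^2 + r - 7
(3) = 1.83*x^5 - 4.04*x^4 - 0.77*x^3 - 8.3*x^2 - 0.25*x - 4.1
(4) = d^5 - 13*d^4 + 33*d^3 + 117*d^2 - 378*d
(5) = -7.76*m^2 - 2.77*m + 9.63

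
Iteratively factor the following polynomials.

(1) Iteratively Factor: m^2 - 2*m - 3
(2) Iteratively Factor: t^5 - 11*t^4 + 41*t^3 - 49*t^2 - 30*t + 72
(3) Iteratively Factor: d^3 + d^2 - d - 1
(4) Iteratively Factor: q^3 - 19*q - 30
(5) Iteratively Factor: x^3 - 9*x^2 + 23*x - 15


(1) = (m - 3)*(m + 1)
(2) = (t - 3)*(t^4 - 8*t^3 + 17*t^2 + 2*t - 24) = (t - 3)*(t + 1)*(t^3 - 9*t^2 + 26*t - 24) = (t - 3)^2*(t + 1)*(t^2 - 6*t + 8) = (t - 4)*(t - 3)^2*(t + 1)*(t - 2)
(3) = (d + 1)*(d^2 - 1) = (d - 1)*(d + 1)*(d + 1)
(4) = (q + 3)*(q^2 - 3*q - 10) = (q - 5)*(q + 3)*(q + 2)
(5) = (x - 3)*(x^2 - 6*x + 5) = (x - 3)*(x - 1)*(x - 5)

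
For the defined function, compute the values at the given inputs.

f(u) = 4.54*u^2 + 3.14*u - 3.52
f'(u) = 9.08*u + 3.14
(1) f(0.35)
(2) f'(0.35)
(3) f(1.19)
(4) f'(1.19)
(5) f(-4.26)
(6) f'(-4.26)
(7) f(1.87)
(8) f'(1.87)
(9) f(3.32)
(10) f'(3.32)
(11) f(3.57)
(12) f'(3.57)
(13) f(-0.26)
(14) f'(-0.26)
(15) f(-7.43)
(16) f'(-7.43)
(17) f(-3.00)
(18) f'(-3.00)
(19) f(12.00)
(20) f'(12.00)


(1) = -1.86
(2) = 6.32
(3) = 6.65
(4) = 13.95
(5) = 65.49
(6) = -35.54
(7) = 18.23
(8) = 20.12
(9) = 56.95
(10) = 33.29
(11) = 65.55
(12) = 35.56
(13) = -4.03
(14) = 0.78
(15) = 223.78
(16) = -64.32
(17) = 27.92
(18) = -24.10
(19) = 687.92
(20) = 112.10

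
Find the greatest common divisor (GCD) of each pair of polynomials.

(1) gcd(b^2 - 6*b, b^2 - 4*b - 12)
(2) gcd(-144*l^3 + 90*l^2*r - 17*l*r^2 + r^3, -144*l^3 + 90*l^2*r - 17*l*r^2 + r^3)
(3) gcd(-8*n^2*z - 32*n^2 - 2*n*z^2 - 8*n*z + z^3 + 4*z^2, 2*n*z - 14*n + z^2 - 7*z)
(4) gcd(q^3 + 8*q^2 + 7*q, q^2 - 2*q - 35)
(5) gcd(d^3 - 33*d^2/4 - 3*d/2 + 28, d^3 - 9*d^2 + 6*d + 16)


(1) = gcd(b*(b - 6), (b - 6)*(b + 2)) = b - 6
(2) = -144*l^3 + 90*l^2*r - 17*l*r^2 + r^3
(3) = 2*n + z
(4) = 1
(5) = gcd((d - 8)*(d - 2)*(d + 7/4), (d - 8)*(d - 2)*(d + 1)) = d^2 - 10*d + 16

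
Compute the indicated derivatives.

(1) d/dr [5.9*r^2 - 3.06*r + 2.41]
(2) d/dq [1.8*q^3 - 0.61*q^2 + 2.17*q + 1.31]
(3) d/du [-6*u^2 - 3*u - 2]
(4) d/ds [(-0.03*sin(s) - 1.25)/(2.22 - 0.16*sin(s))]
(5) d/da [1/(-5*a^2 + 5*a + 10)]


(1) = 11.8*r - 3.06
(2) = 5.4*q^2 - 1.22*q + 2.17
(3) = -12*u - 3
(4) = -0.2666*cos(s)/(0.16*sin(s) - 2.22)^2
(5) = (2*a - 1)/(5*(-a^2 + a + 2)^2)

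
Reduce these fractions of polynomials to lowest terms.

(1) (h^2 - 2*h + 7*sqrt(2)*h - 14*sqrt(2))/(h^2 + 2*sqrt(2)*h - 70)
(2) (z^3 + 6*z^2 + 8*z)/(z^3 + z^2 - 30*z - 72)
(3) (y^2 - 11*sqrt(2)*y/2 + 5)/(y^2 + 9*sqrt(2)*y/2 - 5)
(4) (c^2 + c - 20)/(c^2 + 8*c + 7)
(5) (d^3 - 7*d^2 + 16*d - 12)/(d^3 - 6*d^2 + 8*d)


(1) = (h - 2)/(h - 5*sqrt(2))
(2) = (z^2 + 2*z)/(z^2 - 3*z - 18)
(3) = (4*y - 20*sqrt(2))/(4*y + 20*sqrt(2))
(4) = (c^2 + c - 20)/(c^2 + 8*c + 7)
(5) = (d^2 - 5*d + 6)/(d^2 - 4*d)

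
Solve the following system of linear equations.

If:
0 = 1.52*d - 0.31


Then:
d = 0.20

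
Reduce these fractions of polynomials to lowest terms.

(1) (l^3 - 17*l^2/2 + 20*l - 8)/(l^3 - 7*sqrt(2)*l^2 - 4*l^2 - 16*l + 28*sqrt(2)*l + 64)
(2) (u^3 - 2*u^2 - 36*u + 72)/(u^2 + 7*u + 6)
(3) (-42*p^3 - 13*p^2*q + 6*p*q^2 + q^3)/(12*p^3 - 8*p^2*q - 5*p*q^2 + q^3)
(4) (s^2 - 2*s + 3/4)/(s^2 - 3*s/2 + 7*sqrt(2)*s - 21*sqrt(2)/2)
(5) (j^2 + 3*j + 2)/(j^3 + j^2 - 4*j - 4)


(1) = (2*l^2 - 9*l + 4)/(2*l^2 - 14*sqrt(2)*l - 32)
(2) = (u^2 - 8*u + 12)/(u + 1)
(3) = (-21*p^2 + 4*p*q + q^2)/(6*p^2 - 7*p*q + q^2)
(4) = (8*s - 4)/(8*s + 56*sqrt(2))
(5) = 1/(j - 2)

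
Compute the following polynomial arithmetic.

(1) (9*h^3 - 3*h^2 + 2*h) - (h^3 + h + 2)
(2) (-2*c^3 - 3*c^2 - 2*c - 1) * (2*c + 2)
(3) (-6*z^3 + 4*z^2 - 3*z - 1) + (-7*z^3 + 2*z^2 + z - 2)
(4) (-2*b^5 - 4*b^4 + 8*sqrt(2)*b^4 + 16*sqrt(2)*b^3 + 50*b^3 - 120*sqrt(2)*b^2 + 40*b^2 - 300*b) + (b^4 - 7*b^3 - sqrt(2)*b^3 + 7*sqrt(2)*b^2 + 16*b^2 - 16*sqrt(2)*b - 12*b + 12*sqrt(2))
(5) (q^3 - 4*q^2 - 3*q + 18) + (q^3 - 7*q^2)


(1) = 8*h^3 - 3*h^2 + h - 2
(2) = -4*c^4 - 10*c^3 - 10*c^2 - 6*c - 2
(3) = -13*z^3 + 6*z^2 - 2*z - 3
(4) = -2*b^5 - 3*b^4 + 8*sqrt(2)*b^4 + 15*sqrt(2)*b^3 + 43*b^3 - 113*sqrt(2)*b^2 + 56*b^2 - 312*b - 16*sqrt(2)*b + 12*sqrt(2)
(5) = 2*q^3 - 11*q^2 - 3*q + 18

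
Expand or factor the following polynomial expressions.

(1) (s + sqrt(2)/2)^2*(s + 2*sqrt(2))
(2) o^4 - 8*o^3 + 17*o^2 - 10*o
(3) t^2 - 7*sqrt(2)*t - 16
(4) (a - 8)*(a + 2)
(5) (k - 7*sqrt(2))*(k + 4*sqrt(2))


(1) = s^3 + 3*sqrt(2)*s^2 + 9*s/2 + sqrt(2)
(2) = o*(o - 5)*(o - 2)*(o - 1)
(3) = (t - 8*sqrt(2))*(t + sqrt(2))
(4) = a^2 - 6*a - 16
(5) = k^2 - 3*sqrt(2)*k - 56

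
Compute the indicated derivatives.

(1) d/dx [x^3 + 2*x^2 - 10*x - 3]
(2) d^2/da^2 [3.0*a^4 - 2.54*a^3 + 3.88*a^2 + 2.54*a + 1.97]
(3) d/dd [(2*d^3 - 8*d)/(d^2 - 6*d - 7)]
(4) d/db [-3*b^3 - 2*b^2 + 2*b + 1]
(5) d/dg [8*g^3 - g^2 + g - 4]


(1) = 3*x^2 + 4*x - 10
(2) = 36.0*a^2 - 15.24*a + 7.76
(3) = 2*(d^4 - 12*d^3 - 17*d^2 + 28)/(d^4 - 12*d^3 + 22*d^2 + 84*d + 49)
(4) = -9*b^2 - 4*b + 2
(5) = 24*g^2 - 2*g + 1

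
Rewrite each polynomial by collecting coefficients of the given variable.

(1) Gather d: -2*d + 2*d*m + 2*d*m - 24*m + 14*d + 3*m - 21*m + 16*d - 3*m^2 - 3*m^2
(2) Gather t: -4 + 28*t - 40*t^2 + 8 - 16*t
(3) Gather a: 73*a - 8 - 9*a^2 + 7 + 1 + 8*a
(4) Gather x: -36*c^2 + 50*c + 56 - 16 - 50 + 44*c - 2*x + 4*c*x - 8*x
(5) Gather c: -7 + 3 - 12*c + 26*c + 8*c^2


(1) = d*(4*m + 28) - 6*m^2 - 42*m
(2) = -40*t^2 + 12*t + 4
(3) = -9*a^2 + 81*a
(4) = -36*c^2 + 94*c + x*(4*c - 10) - 10
(5) = 8*c^2 + 14*c - 4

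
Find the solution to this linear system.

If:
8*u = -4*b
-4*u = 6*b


Then:
b = 0
u = 0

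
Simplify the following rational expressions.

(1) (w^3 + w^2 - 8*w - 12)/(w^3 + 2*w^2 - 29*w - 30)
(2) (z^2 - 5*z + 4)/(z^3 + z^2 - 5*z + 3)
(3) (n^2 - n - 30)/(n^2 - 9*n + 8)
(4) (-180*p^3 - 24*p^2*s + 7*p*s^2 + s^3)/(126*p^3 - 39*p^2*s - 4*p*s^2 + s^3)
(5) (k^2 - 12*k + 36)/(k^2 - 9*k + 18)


(1) = (w^3 + w^2 - 8*w - 12)/(w^3 + 2*w^2 - 29*w - 30)
(2) = (z - 4)/(z^2 + 2*z - 3)
(3) = (n^2 - n - 30)/(n^2 - 9*n + 8)
(4) = (-30*p^2 + p*s + s^2)/(21*p^2 - 10*p*s + s^2)
(5) = (k - 6)/(k - 3)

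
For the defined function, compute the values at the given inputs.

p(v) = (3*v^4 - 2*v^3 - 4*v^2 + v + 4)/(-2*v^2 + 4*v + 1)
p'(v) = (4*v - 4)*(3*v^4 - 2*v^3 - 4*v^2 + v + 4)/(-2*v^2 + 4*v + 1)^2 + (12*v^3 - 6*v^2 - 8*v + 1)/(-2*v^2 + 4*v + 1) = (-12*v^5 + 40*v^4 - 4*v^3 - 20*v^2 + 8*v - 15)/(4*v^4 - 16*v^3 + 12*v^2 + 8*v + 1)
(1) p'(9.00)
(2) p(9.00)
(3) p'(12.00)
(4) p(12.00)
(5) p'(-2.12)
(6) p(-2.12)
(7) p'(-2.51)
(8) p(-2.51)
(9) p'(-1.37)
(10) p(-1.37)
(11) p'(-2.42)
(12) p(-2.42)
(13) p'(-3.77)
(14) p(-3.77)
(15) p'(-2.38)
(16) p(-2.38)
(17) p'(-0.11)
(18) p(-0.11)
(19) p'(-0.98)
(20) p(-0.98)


(1) = -28.84
(2) = -143.31
(3) = -37.92
(4) = -243.48
(5) = 4.57
(6) = -3.86
(7) = 5.73
(8) = -5.87
(9) = 2.15
(10) = -1.32
(11) = 5.47
(12) = -5.36
(13) = 9.47
(14) = -15.45
(15) = 5.35
(16) = -5.15
(17) = -56.12
(18) = 7.18
(19) = 0.40
(20) = -0.79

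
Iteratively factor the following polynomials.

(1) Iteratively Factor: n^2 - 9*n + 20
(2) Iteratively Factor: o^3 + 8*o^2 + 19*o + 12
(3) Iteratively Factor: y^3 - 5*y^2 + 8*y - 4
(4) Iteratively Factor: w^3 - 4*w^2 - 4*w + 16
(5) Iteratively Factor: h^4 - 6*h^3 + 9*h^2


(1) = (n - 5)*(n - 4)
(2) = (o + 3)*(o^2 + 5*o + 4) = (o + 1)*(o + 3)*(o + 4)
(3) = (y - 2)*(y^2 - 3*y + 2) = (y - 2)*(y - 1)*(y - 2)
(4) = (w - 4)*(w^2 - 4) = (w - 4)*(w - 2)*(w + 2)
(5) = (h)*(h^3 - 6*h^2 + 9*h) = h*(h - 3)*(h^2 - 3*h) = h*(h - 3)^2*(h)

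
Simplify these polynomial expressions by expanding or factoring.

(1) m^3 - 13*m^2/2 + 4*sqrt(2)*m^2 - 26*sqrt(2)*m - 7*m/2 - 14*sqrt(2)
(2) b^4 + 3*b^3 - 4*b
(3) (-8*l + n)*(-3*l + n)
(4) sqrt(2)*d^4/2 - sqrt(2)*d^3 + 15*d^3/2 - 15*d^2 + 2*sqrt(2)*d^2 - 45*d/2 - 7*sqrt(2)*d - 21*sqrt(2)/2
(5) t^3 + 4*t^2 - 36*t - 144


(1) = (m - 7)*(m + 1/2)*(m + 4*sqrt(2))
(2) = b*(b - 1)*(b + 2)^2
(3) = 24*l^2 - 11*l*n + n^2
(4) = (d - 3)*(d + sqrt(2)/2)*(d + 7*sqrt(2))*(sqrt(2)*d/2 + sqrt(2)/2)
(5) = (t - 6)*(t + 4)*(t + 6)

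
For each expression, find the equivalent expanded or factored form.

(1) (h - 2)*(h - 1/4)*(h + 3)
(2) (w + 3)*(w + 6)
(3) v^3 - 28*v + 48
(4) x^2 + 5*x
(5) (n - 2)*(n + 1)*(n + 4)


(1) = h^3 + 3*h^2/4 - 25*h/4 + 3/2
(2) = w^2 + 9*w + 18
(3) = (v - 4)*(v - 2)*(v + 6)
(4) = x*(x + 5)
(5) = n^3 + 3*n^2 - 6*n - 8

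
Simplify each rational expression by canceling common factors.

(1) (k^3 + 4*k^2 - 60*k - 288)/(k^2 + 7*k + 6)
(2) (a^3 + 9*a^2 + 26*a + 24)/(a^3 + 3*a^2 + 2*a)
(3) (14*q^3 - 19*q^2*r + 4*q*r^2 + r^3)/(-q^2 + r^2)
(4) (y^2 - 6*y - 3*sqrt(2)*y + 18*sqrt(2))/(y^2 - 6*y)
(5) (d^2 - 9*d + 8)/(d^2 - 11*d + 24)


(1) = (k^2 - 2*k - 48)/(k + 1)
(2) = (a^2 + 7*a + 12)/(a^2 + a)
(3) = (-14*q^2 + 5*q*r + r^2)/(q + r)
(4) = (y - 3*sqrt(2))/y
(5) = (d - 1)/(d - 3)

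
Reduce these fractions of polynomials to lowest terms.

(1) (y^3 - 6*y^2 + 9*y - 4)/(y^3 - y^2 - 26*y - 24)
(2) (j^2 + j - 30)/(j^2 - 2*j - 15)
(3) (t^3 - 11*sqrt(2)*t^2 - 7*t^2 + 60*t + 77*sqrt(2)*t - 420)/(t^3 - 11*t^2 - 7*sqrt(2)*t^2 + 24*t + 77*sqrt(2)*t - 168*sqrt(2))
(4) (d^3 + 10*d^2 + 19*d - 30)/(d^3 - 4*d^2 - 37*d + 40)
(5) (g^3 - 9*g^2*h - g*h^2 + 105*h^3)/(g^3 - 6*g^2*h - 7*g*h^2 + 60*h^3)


(1) = (y^3 - 6*y^2 + 9*y - 4)/(y^3 - y^2 - 26*y - 24)
(2) = (j + 6)/(j + 3)
(3) = (t^3 + t^2*(-11*sqrt(2) - 7) + t*(60 + 77*sqrt(2)) - 420)/(t^3 + t^2*(-11 - 7*sqrt(2)) + t*(24 + 77*sqrt(2)) - 168*sqrt(2))
(4) = (d + 6)/(d - 8)
(5) = (g - 7*h)/(g - 4*h)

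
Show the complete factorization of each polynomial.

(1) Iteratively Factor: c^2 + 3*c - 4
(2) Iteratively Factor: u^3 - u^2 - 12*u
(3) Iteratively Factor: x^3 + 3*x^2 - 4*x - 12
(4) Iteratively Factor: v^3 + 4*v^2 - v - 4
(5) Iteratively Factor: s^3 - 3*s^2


(1) = (c + 4)*(c - 1)
(2) = (u)*(u^2 - u - 12) = u*(u + 3)*(u - 4)
(3) = (x - 2)*(x^2 + 5*x + 6) = (x - 2)*(x + 2)*(x + 3)
(4) = (v + 4)*(v^2 - 1) = (v + 1)*(v + 4)*(v - 1)
(5) = (s)*(s^2 - 3*s) = s^2*(s - 3)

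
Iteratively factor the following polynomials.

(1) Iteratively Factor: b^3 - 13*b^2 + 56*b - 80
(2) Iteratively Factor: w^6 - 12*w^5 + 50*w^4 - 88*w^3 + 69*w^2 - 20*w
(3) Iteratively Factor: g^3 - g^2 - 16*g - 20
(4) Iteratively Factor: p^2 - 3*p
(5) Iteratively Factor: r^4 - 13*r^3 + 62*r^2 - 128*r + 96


(1) = (b - 4)*(b^2 - 9*b + 20) = (b - 5)*(b - 4)*(b - 4)
(2) = (w - 4)*(w^5 - 8*w^4 + 18*w^3 - 16*w^2 + 5*w) = w*(w - 4)*(w^4 - 8*w^3 + 18*w^2 - 16*w + 5) = w*(w - 5)*(w - 4)*(w^3 - 3*w^2 + 3*w - 1) = w*(w - 5)*(w - 4)*(w - 1)*(w^2 - 2*w + 1) = w*(w - 5)*(w - 4)*(w - 1)^2*(w - 1)
(3) = (g - 5)*(g^2 + 4*g + 4) = (g - 5)*(g + 2)*(g + 2)
(4) = (p)*(p - 3)
(5) = (r - 4)*(r^3 - 9*r^2 + 26*r - 24) = (r - 4)^2*(r^2 - 5*r + 6) = (r - 4)^2*(r - 3)*(r - 2)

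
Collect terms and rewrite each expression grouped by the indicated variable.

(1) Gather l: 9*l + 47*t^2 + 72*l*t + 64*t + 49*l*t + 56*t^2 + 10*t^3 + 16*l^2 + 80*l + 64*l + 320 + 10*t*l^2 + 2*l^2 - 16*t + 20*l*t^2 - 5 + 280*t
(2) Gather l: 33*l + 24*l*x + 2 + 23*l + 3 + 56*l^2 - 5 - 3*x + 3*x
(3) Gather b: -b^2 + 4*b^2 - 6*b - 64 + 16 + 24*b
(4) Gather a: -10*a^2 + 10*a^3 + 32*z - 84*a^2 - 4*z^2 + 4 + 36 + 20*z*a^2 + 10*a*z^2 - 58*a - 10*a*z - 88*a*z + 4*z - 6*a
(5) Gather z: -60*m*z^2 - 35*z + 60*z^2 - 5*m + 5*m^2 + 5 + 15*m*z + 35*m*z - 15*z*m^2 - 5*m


(1) = l^2*(10*t + 18) + l*(20*t^2 + 121*t + 153) + 10*t^3 + 103*t^2 + 328*t + 315
(2) = 56*l^2 + l*(24*x + 56)
(3) = 3*b^2 + 18*b - 48
(4) = 10*a^3 + a^2*(20*z - 94) + a*(10*z^2 - 98*z - 64) - 4*z^2 + 36*z + 40
(5) = 5*m^2 - 10*m + z^2*(60 - 60*m) + z*(-15*m^2 + 50*m - 35) + 5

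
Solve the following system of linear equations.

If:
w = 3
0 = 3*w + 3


Then:
No Solution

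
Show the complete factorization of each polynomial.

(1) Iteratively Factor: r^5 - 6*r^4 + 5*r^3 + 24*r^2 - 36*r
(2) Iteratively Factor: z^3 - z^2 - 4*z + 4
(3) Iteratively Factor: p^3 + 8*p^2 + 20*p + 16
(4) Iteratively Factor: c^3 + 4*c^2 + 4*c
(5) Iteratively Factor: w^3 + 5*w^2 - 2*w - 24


(1) = (r - 3)*(r^4 - 3*r^3 - 4*r^2 + 12*r) = (r - 3)*(r + 2)*(r^3 - 5*r^2 + 6*r) = (r - 3)*(r - 2)*(r + 2)*(r^2 - 3*r) = (r - 3)^2*(r - 2)*(r + 2)*(r)
(2) = (z - 2)*(z^2 + z - 2) = (z - 2)*(z + 2)*(z - 1)
(3) = (p + 2)*(p^2 + 6*p + 8) = (p + 2)^2*(p + 4)
(4) = (c + 2)*(c^2 + 2*c) = c*(c + 2)*(c + 2)
(5) = (w + 3)*(w^2 + 2*w - 8) = (w + 3)*(w + 4)*(w - 2)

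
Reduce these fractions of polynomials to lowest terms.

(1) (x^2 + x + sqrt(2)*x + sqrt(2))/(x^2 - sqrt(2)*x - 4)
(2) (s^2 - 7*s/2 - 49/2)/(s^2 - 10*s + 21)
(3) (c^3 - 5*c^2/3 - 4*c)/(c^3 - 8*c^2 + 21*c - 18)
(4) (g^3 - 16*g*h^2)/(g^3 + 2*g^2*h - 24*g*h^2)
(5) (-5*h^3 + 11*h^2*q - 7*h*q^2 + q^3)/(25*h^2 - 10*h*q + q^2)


(1) = (x + 1)/(x - 2*sqrt(2))
(2) = (2*s + 7)/(2*s - 6)
(3) = (3*c^2 + 4*c)/(3*c^2 - 15*c + 18)
(4) = (g + 4*h)/(g + 6*h)
(5) = (h^2 - 2*h*q + q^2)/(-5*h + q)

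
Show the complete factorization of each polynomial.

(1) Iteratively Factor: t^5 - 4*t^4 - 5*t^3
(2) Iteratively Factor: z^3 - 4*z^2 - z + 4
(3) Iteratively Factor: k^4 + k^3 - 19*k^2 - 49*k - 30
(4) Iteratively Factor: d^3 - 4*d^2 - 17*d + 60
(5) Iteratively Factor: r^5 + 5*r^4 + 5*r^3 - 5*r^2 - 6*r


(1) = (t)*(t^4 - 4*t^3 - 5*t^2) = t^2*(t^3 - 4*t^2 - 5*t) = t^2*(t + 1)*(t^2 - 5*t) = t^2*(t - 5)*(t + 1)*(t)
(2) = (z - 4)*(z^2 - 1) = (z - 4)*(z - 1)*(z + 1)
(3) = (k + 2)*(k^3 - k^2 - 17*k - 15) = (k + 2)*(k + 3)*(k^2 - 4*k - 5) = (k + 1)*(k + 2)*(k + 3)*(k - 5)
(4) = (d + 4)*(d^2 - 8*d + 15) = (d - 5)*(d + 4)*(d - 3)
(5) = (r + 3)*(r^4 + 2*r^3 - r^2 - 2*r) = (r - 1)*(r + 3)*(r^3 + 3*r^2 + 2*r) = (r - 1)*(r + 1)*(r + 3)*(r^2 + 2*r) = (r - 1)*(r + 1)*(r + 2)*(r + 3)*(r)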